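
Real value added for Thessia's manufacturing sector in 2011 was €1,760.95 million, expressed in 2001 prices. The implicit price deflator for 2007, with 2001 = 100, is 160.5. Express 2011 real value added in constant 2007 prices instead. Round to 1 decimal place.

Real value added in 2007 prices = Real value added in 2001 prices × (P_2007/P_2001) = 1760.95 × 1.605 = 2826.32.

€2,826.3 million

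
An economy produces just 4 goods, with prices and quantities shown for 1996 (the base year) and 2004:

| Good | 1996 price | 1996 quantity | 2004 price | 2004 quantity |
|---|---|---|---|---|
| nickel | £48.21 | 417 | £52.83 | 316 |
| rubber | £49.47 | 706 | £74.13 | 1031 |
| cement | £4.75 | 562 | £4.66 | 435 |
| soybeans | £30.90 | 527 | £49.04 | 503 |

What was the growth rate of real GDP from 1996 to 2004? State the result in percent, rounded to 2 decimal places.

13.33%

Real GDP 1996 = Nominal GDP 1996 = 48.21·417 + 49.47·706 + 4.75·562 + 30.90·527 = 73983.19.
Real GDP 2004 (at 1996 prices) = 48.21·316 + 49.47·1031 + 4.75·435 + 30.90·503 = 83846.88.
Real growth = 83846.88/73983.19 − 1 = 0.1333.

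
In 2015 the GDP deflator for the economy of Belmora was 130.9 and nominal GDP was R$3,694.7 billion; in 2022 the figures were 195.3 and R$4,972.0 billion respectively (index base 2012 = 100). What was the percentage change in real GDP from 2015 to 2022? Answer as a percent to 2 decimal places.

Deflate each year: 2015 → 3694.7/1.309 = 2822.54; 2022 → 4972.0/1.953 = 2545.83.
So real GDP changed by 2545.83/2822.54 − 1 = -0.0980, i.e. -9.80%.

-9.80%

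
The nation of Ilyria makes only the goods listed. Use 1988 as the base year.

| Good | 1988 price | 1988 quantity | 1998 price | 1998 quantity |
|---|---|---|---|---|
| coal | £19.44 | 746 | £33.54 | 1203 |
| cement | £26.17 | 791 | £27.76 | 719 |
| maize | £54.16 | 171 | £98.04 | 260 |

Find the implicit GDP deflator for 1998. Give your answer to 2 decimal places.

152.44

Nominal GDP 1998 = 33.54·1203 + 27.76·719 + 98.04·260 = 85798.46.
Real GDP 1998 (at 1988 prices) = 19.44·1203 + 26.17·719 + 54.16·260 = 56284.15.
Deflator = Nominal/Real × 100 = 85798.46/56284.15 × 100 = 152.438.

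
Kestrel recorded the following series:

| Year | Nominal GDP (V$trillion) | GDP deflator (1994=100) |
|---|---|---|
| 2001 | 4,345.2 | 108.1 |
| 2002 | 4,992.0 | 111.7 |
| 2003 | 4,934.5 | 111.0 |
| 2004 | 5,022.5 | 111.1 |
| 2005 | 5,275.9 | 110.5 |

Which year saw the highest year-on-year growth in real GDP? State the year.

2002: real = 4992.0/1.117 = 4469.11; growth vs 2001 (4019.61) = 11.18%.
2003: real = 4934.5/1.110 = 4445.50; growth vs 2002 (4469.11) = -0.53%.
2004: real = 5022.5/1.111 = 4520.70; growth vs 2003 (4445.50) = 1.69%.
2005: real = 5275.9/1.105 = 4774.57; growth vs 2004 (4520.70) = 5.62%.

2002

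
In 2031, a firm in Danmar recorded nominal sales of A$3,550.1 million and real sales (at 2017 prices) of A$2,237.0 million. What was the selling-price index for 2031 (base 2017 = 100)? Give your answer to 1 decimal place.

selling-price index = (Nominal / Real) × 100 = 3550.1 / 2237.0 × 100 = 158.70.

158.7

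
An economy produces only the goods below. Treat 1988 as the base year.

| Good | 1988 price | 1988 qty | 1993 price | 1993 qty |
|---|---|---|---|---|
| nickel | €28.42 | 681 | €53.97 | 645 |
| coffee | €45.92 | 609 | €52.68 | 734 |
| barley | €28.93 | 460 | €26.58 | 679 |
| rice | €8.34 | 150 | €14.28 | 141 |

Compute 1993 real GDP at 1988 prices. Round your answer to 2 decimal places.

Real GDP 1993 = Σ (p_1988 × q_1993) = 28.42·645 + 45.92·734 + 28.93·679 + 8.34·141 = 72855.59.

€72855.59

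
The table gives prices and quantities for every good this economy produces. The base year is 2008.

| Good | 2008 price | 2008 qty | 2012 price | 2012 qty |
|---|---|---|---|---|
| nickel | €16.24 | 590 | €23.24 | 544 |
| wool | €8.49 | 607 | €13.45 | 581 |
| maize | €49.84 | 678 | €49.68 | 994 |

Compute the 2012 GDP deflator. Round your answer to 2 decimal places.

110.32

Nominal GDP 2012 = 23.24·544 + 13.45·581 + 49.68·994 = 69838.93.
Real GDP 2012 (at 2008 prices) = 16.24·544 + 8.49·581 + 49.84·994 = 63308.21.
Deflator = Nominal/Real × 100 = 69838.93/63308.21 × 100 = 110.316.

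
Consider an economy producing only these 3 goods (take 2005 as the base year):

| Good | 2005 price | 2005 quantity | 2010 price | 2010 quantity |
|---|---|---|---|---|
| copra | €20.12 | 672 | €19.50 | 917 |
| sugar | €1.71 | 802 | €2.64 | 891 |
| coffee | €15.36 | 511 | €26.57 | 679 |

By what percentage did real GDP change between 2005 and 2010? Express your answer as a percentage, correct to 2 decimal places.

Real GDP 2005 = Nominal GDP 2005 = 20.12·672 + 1.71·802 + 15.36·511 = 22741.02.
Real GDP 2010 (at 2005 prices) = 20.12·917 + 1.71·891 + 15.36·679 = 30403.09.
Real growth = 30403.09/22741.02 − 1 = 0.3369.

33.69%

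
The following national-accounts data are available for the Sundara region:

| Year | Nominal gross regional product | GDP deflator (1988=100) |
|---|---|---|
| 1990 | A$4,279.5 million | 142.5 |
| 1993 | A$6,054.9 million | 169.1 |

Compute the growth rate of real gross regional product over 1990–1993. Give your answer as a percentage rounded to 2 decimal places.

19.23%

Deflate each year: 1990 → 4279.5/1.425 = 3003.16; 1993 → 6054.9/1.691 = 3580.66.
So real gross regional product changed by 3580.66/3003.16 − 1 = 0.1923, i.e. 19.23%.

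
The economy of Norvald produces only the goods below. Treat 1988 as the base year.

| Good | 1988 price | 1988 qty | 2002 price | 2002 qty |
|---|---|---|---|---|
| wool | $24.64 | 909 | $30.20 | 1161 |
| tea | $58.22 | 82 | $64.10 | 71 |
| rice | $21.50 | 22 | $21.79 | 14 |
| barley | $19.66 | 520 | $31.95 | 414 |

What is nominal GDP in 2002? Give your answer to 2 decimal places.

$53145.66

Nominal GDP 2002 = Σ (p_2002 × q_2002) = 30.20·1161 + 64.10·71 + 21.79·14 + 31.95·414 = 53145.66.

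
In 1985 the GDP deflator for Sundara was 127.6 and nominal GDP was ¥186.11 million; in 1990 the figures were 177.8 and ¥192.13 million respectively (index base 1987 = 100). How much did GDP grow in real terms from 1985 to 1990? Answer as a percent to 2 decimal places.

Deflate each year: 1985 → 186.11/1.276 = 145.85; 1990 → 192.13/1.778 = 108.06.
So real GDP changed by 108.06/145.85 − 1 = -0.2591, i.e. -25.91%.

-25.91%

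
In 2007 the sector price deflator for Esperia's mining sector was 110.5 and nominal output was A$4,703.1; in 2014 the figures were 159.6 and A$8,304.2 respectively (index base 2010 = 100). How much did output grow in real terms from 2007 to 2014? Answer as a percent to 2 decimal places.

22.25%

Real output 2007 = 4703.1 / 1.105 = 4256.20.
Real output 2014 = 8304.2 / 1.596 = 5203.13.
Real growth = 5203.13 / 4256.20 − 1 = 0.2225.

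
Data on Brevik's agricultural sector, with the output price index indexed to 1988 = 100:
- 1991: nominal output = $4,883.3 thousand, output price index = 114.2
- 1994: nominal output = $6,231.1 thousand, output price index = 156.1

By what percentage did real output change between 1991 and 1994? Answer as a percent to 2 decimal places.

-6.65%

Deflate each year: 1991 → 4883.3/1.142 = 4276.09; 1994 → 6231.1/1.561 = 3991.74.
So real output changed by 3991.74/4276.09 − 1 = -0.0665, i.e. -6.65%.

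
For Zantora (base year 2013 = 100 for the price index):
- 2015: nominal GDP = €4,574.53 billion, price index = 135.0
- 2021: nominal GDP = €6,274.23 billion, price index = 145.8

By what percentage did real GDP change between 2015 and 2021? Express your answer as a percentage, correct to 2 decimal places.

27.00%

Real GDP 2015 = 4574.53 / 1.350 = 3388.54.
Real GDP 2021 = 6274.23 / 1.458 = 4303.31.
Real growth = 4303.31 / 3388.54 − 1 = 0.2700.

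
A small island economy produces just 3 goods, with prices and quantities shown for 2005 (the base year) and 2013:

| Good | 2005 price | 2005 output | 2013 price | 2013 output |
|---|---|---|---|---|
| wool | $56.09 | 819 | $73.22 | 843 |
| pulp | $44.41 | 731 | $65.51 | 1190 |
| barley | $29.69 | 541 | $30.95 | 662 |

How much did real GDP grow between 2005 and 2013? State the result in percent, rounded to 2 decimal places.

26.81%

Real GDP 2005 = Nominal GDP 2005 = 56.09·819 + 44.41·731 + 29.69·541 = 94463.71.
Real GDP 2013 (at 2005 prices) = 56.09·843 + 44.41·1190 + 29.69·662 = 119786.55.
Real growth = 119786.55/94463.71 − 1 = 0.2681.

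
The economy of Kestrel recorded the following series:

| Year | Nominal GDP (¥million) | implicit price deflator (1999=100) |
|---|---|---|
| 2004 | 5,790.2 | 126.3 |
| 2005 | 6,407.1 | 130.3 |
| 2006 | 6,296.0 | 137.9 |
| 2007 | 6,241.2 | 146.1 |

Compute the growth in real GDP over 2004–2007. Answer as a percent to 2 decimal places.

Real GDP 2004 = 5790.2/1.263 = 4584.48.
Real GDP 2007 = 6241.2/1.461 = 4271.87.
Change = 4271.87/4584.48 − 1 = -0.0682.

-6.82%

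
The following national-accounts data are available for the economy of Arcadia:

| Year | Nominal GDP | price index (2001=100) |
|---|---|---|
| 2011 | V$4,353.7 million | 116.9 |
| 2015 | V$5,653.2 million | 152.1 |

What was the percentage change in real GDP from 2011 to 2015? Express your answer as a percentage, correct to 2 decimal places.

Real GDP 2011 = 4353.7 / 1.169 = 3724.29.
Real GDP 2015 = 5653.2 / 1.521 = 3716.77.
Real growth = 3716.77 / 3724.29 − 1 = -0.0020.

-0.20%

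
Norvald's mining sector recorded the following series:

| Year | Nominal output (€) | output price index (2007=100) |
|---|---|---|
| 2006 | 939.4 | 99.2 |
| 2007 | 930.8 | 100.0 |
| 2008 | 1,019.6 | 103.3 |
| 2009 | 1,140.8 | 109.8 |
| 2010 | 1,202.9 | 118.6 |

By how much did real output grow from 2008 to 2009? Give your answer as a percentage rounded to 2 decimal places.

5.26%

Real output 2008 = 1019.6/1.033 = 987.03.
Real output 2009 = 1140.8/1.098 = 1038.98.
Change = 1038.98/987.03 − 1 = 0.0526.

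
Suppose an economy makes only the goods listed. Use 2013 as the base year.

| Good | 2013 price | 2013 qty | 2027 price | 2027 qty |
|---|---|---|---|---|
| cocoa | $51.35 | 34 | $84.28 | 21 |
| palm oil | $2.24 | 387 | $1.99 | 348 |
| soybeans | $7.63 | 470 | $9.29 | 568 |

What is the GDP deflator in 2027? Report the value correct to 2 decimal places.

Nominal GDP 2027 = 84.28·21 + 1.99·348 + 9.29·568 = 7739.12.
Real GDP 2027 (at 2013 prices) = 51.35·21 + 2.24·348 + 7.63·568 = 6191.71.
Deflator = Nominal/Real × 100 = 7739.12/6191.71 × 100 = 124.992.

124.99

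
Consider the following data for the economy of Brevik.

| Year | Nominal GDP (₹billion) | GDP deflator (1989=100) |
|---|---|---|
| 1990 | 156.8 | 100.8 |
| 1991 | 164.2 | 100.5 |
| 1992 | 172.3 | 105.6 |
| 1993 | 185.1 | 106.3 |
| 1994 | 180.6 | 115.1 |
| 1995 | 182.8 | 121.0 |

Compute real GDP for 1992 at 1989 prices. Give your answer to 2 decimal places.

₹163.16 billion

Real GDP 1992 = 172.3 / 1.056 = 163.16.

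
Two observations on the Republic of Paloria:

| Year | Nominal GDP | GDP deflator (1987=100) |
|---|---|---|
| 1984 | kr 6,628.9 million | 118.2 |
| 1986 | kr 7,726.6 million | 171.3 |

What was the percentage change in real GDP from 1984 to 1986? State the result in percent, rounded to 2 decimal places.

-19.57%

Deflate each year: 1984 → 6628.9/1.182 = 5608.21; 1986 → 7726.6/1.713 = 4510.57.
So real GDP changed by 4510.57/5608.21 − 1 = -0.1957, i.e. -19.57%.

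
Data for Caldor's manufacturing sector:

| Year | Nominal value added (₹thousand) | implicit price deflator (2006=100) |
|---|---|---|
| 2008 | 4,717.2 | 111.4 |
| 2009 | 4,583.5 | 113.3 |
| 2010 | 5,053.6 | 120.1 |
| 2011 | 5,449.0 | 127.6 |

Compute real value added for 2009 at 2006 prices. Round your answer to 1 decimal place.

Real value added 2009 = 4583.5 / 1.133 = 4045.45.

₹4,045.5 thousand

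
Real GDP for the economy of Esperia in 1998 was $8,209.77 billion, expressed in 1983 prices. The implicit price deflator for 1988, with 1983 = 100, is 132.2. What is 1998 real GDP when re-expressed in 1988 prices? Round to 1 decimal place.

$10,853.3 billion

Real GDP in 1988 prices = Real GDP in 1983 prices × (P_1988/P_1983) = 8209.77 × 1.322 = 10853.32.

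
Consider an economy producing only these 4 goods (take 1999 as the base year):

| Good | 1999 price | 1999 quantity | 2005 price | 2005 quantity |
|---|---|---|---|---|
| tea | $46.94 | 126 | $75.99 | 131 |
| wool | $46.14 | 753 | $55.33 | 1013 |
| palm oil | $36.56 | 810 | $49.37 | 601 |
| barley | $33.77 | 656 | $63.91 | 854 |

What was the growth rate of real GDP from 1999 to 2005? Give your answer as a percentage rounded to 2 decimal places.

Real GDP 1999 = Nominal GDP 1999 = 46.94·126 + 46.14·753 + 36.56·810 + 33.77·656 = 92424.58.
Real GDP 2005 (at 1999 prices) = 46.94·131 + 46.14·1013 + 36.56·601 + 33.77·854 = 103701.10.
Real growth = 103701.10/92424.58 − 1 = 0.1220.

12.20%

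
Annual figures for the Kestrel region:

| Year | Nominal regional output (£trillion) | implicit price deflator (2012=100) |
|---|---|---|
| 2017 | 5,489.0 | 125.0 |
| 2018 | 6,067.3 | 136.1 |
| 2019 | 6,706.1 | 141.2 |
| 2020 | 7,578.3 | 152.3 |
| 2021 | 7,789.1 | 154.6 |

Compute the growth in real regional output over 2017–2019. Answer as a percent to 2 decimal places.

Real regional output 2017 = 5489.0/1.250 = 4391.20.
Real regional output 2019 = 6706.1/1.412 = 4749.36.
Change = 4749.36/4391.20 − 1 = 0.0816.

8.16%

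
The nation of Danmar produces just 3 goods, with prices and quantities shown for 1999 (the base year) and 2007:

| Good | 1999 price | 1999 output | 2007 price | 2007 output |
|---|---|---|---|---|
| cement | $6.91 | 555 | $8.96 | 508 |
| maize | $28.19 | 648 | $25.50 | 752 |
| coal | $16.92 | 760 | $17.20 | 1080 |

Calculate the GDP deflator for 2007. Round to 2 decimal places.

Nominal GDP 2007 = 8.96·508 + 25.50·752 + 17.20·1080 = 42303.68.
Real GDP 2007 (at 1999 prices) = 6.91·508 + 28.19·752 + 16.92·1080 = 42982.76.
Deflator = Nominal/Real × 100 = 42303.68/42982.76 × 100 = 98.420.

98.42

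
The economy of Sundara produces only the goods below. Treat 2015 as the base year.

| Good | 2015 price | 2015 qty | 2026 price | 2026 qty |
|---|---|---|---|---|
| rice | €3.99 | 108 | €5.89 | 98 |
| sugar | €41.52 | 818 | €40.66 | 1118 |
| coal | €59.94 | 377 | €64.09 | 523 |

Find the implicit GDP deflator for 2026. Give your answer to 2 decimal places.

101.79

Nominal GDP 2026 = 5.89·98 + 40.66·1118 + 64.09·523 = 79554.17.
Real GDP 2026 (at 2015 prices) = 3.99·98 + 41.52·1118 + 59.94·523 = 78159.00.
Deflator = Nominal/Real × 100 = 79554.17/78159.00 × 100 = 101.785.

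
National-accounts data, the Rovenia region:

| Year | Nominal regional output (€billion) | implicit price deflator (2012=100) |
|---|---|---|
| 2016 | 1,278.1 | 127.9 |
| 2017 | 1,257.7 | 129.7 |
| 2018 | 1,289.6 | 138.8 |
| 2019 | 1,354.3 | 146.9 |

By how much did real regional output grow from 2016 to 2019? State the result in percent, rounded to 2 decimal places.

Real regional output 2016 = 1278.1/1.279 = 999.30.
Real regional output 2019 = 1354.3/1.469 = 921.92.
Change = 921.92/999.30 − 1 = -0.0774.

-7.74%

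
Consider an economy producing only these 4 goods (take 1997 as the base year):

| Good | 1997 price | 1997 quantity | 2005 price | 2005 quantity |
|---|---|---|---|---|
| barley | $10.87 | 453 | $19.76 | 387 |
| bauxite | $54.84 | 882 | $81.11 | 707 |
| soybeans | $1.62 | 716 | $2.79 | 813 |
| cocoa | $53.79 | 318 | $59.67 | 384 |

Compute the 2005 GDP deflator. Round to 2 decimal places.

138.83

Nominal GDP 2005 = 19.76·387 + 81.11·707 + 2.79·813 + 59.67·384 = 90173.44.
Real GDP 2005 (at 1997 prices) = 10.87·387 + 54.84·707 + 1.62·813 + 53.79·384 = 64950.99.
Deflator = Nominal/Real × 100 = 90173.44/64950.99 × 100 = 138.833.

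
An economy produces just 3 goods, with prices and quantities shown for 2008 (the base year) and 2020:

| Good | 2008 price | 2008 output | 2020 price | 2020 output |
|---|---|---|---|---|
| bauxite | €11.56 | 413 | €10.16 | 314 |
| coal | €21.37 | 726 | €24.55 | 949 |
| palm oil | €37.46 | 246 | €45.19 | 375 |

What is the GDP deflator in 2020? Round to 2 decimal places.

Nominal GDP 2020 = 10.16·314 + 24.55·949 + 45.19·375 = 43434.44.
Real GDP 2020 (at 2008 prices) = 11.56·314 + 21.37·949 + 37.46·375 = 37957.47.
Deflator = Nominal/Real × 100 = 43434.44/37957.47 × 100 = 114.429.

114.43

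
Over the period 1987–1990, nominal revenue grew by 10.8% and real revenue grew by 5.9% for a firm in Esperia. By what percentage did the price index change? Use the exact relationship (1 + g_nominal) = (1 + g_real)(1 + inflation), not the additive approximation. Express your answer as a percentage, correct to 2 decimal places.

(1 + g_nom) = (1 + g_real)(1 + π), so π = 1.1080 / 1.0590 − 1 = 0.04627.

4.63%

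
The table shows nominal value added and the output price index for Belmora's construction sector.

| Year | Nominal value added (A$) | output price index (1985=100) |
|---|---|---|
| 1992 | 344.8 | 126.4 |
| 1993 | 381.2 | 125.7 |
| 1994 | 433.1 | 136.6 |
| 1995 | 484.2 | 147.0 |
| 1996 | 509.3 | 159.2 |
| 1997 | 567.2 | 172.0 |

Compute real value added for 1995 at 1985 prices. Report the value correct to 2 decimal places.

Real value added 1995 = 484.2 / 1.470 = 329.39.

A$329.39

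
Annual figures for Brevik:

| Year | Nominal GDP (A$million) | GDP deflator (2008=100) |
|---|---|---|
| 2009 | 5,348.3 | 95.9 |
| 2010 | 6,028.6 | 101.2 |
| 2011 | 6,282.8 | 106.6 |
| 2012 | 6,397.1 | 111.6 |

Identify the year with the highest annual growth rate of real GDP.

2010

2010: real = 6028.6/1.012 = 5957.11; growth vs 2009 (5576.96) = 6.82%.
2011: real = 6282.8/1.066 = 5893.81; growth vs 2010 (5957.11) = -1.06%.
2012: real = 6397.1/1.116 = 5732.17; growth vs 2011 (5893.81) = -2.74%.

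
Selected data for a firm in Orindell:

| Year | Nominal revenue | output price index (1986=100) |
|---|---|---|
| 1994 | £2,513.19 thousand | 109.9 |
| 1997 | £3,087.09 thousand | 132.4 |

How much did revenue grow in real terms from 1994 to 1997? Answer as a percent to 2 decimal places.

Deflate each year: 1994 → 2513.19/1.099 = 2286.80; 1997 → 3087.09/1.324 = 2331.64.
So real revenue changed by 2331.64/2286.80 − 1 = 0.0196, i.e. 1.96%.

1.96%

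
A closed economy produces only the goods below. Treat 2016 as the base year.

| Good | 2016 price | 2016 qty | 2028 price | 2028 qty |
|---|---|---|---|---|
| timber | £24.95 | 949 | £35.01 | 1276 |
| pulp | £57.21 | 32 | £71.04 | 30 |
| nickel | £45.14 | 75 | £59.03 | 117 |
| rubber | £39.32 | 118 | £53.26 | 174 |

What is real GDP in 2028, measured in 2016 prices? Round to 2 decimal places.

Real GDP 2028 = Σ (p_2016 × q_2028) = 24.95·1276 + 57.21·30 + 45.14·117 + 39.32·174 = 45675.56.

£45675.56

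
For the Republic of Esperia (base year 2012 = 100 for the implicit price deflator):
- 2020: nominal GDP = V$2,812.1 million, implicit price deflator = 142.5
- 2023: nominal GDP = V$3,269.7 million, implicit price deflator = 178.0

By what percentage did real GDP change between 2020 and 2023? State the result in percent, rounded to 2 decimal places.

Real GDP 2020 = 2812.1 / 1.425 = 1973.40.
Real GDP 2023 = 3269.7 / 1.780 = 1836.91.
Real growth = 1836.91 / 1973.40 − 1 = -0.0692.

-6.92%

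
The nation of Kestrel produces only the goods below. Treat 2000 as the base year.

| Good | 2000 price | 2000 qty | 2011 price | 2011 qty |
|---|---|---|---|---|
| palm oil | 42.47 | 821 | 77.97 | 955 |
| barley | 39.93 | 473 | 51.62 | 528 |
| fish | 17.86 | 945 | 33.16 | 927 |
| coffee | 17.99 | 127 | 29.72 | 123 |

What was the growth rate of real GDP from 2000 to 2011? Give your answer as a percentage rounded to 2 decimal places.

10.28%

Real GDP 2000 = Nominal GDP 2000 = 42.47·821 + 39.93·473 + 17.86·945 + 17.99·127 = 72917.19.
Real GDP 2011 (at 2000 prices) = 42.47·955 + 39.93·528 + 17.86·927 + 17.99·123 = 80410.88.
Real growth = 80410.88/72917.19 − 1 = 0.1028.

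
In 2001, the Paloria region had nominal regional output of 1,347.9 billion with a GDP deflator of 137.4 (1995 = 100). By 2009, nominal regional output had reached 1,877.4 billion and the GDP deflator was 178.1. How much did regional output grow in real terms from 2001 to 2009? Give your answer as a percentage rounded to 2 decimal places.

7.45%

Real regional output 2001 = 1347.9 / 1.374 = 981.00.
Real regional output 2009 = 1877.4 / 1.781 = 1054.13.
Real growth = 1054.13 / 981.00 − 1 = 0.0745.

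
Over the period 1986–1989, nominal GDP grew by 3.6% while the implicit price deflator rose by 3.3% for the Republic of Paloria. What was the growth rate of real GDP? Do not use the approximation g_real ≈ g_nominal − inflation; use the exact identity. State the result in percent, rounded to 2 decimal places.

0.29%

(1 + g_nom) = (1 + g_real)(1 + π), so g_real = 1.0360 / 1.0330 − 1 = 0.00290.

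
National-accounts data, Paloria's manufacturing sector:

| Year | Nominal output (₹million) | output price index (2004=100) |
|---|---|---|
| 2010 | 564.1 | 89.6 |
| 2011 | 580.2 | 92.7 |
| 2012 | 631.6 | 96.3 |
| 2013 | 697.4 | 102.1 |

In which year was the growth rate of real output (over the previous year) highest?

2011: real = 580.2/0.927 = 625.89; growth vs 2010 (629.58) = -0.59%.
2012: real = 631.6/0.963 = 655.87; growth vs 2011 (625.89) = 4.79%.
2013: real = 697.4/1.021 = 683.06; growth vs 2012 (655.87) = 4.15%.

2012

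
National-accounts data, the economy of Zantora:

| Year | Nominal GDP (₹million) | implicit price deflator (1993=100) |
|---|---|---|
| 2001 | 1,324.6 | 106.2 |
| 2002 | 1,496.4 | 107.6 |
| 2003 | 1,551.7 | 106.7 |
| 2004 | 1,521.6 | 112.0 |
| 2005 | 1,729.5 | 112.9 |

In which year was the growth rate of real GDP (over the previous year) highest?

2002: real = 1496.4/1.076 = 1390.71; growth vs 2001 (1247.27) = 11.50%.
2003: real = 1551.7/1.067 = 1454.26; growth vs 2002 (1390.71) = 4.57%.
2004: real = 1521.6/1.120 = 1358.57; growth vs 2003 (1454.26) = -6.58%.
2005: real = 1729.5/1.129 = 1531.89; growth vs 2004 (1358.57) = 12.76%.

2005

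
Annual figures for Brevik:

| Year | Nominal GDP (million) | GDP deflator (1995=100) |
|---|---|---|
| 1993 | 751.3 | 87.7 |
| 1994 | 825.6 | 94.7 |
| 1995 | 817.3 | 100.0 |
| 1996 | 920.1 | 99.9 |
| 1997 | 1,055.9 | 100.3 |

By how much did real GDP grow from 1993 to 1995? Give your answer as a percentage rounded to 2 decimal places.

Real GDP 1993 = 751.3/0.877 = 856.67.
Real GDP 1995 = 817.3/1.000 = 817.30.
Change = 817.30/856.67 − 1 = -0.0460.

-4.60%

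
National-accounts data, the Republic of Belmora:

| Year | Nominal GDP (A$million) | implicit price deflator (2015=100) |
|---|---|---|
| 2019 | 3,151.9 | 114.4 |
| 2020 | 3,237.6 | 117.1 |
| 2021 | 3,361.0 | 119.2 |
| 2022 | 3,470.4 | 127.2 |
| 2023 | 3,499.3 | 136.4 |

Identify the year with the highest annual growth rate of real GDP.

2020: real = 3237.6/1.171 = 2764.82; growth vs 2019 (2755.16) = 0.35%.
2021: real = 3361.0/1.192 = 2819.63; growth vs 2020 (2764.82) = 1.98%.
2022: real = 3470.4/1.272 = 2728.30; growth vs 2021 (2819.63) = -3.24%.
2023: real = 3499.3/1.364 = 2565.47; growth vs 2022 (2728.30) = -5.97%.

2021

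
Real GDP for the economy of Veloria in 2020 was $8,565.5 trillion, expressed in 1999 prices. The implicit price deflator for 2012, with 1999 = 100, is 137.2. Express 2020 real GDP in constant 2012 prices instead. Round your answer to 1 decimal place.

$11,751.9 trillion

Real GDP in 2012 prices = Real GDP in 1999 prices × (P_2012/P_1999) = 8565.5 × 1.372 = 11751.87.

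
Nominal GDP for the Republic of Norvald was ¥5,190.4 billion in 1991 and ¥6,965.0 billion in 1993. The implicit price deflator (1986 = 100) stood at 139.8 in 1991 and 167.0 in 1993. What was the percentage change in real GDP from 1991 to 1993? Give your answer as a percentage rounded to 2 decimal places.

12.33%

Real GDP 1991 = 5190.4 / 1.398 = 3712.73.
Real GDP 1993 = 6965.0 / 1.670 = 4170.66.
Real growth = 4170.66 / 3712.73 − 1 = 0.1233.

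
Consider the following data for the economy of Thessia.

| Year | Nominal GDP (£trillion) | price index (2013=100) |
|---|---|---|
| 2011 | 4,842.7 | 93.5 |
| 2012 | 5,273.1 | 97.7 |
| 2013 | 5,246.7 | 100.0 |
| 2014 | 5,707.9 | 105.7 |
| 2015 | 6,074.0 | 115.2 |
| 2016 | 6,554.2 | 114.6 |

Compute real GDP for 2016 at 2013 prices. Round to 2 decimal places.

£5,719.20 trillion

Real GDP 2016 = 6554.2 / 1.146 = 5719.20.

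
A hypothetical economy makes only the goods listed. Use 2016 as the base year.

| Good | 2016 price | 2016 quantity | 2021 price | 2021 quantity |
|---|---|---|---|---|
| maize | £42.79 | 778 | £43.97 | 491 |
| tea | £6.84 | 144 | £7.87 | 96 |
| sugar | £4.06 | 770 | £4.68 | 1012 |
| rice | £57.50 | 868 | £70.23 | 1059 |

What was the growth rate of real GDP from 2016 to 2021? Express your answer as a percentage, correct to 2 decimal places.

-0.74%

Real GDP 2016 = Nominal GDP 2016 = 42.79·778 + 6.84·144 + 4.06·770 + 57.50·868 = 87311.78.
Real GDP 2021 (at 2016 prices) = 42.79·491 + 6.84·96 + 4.06·1012 + 57.50·1059 = 86667.75.
Real growth = 86667.75/87311.78 − 1 = -0.0074.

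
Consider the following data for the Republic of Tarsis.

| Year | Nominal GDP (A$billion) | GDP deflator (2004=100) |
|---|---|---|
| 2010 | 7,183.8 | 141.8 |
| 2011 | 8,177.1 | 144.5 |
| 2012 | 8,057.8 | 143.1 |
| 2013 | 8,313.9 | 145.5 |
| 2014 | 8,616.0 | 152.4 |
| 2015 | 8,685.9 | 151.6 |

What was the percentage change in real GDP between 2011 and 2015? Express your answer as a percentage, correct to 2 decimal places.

1.25%

Real GDP 2011 = 8177.1/1.445 = 5658.89.
Real GDP 2015 = 8685.9/1.516 = 5729.49.
Change = 5729.49/5658.89 − 1 = 0.0125.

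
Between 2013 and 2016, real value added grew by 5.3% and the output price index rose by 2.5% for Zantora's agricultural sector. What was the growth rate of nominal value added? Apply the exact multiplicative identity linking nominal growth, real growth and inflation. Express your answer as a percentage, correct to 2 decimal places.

(1 + g_nom) = (1 + g_real)(1 + π) = 1.0530 × 1.0250 = 1.07933.

7.93%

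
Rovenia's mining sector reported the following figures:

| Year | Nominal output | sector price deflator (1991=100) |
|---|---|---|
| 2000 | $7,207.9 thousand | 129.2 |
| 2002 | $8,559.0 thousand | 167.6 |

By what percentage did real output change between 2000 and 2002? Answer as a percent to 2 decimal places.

Deflate each year: 2000 → 7207.9/1.292 = 5578.87; 2002 → 8559.0/1.676 = 5106.80.
So real output changed by 5106.80/5578.87 − 1 = -0.0846, i.e. -8.46%.

-8.46%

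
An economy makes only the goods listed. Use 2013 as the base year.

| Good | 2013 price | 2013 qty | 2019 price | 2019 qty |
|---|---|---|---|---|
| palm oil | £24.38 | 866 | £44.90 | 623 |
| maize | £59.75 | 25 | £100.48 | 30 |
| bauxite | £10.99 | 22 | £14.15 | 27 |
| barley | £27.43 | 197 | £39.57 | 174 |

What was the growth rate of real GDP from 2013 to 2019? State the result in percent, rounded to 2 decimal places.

Real GDP 2013 = Nominal GDP 2013 = 24.38·866 + 59.75·25 + 10.99·22 + 27.43·197 = 28252.32.
Real GDP 2019 (at 2013 prices) = 24.38·623 + 59.75·30 + 10.99·27 + 27.43·174 = 22050.79.
Real growth = 22050.79/28252.32 − 1 = -0.2195.

-21.95%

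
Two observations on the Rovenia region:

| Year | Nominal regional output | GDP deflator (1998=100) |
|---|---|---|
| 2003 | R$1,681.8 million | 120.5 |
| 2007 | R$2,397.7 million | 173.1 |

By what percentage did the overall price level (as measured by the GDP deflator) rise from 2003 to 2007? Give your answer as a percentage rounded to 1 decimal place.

Price-level change = 173.1 / 120.5 − 1 = 0.4365.

43.7%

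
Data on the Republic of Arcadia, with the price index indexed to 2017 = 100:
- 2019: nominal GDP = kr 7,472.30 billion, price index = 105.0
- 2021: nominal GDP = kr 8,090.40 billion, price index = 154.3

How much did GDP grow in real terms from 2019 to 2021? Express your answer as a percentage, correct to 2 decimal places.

-26.32%

Deflate each year: 2019 → 7472.30/1.050 = 7116.48; 2021 → 8090.40/1.543 = 5243.29.
So real GDP changed by 5243.29/7116.48 − 1 = -0.2632, i.e. -26.32%.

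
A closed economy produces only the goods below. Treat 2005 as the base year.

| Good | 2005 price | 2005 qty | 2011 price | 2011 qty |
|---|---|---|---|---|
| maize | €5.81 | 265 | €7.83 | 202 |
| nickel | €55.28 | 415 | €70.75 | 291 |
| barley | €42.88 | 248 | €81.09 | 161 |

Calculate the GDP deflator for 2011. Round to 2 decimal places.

Nominal GDP 2011 = 7.83·202 + 70.75·291 + 81.09·161 = 35225.40.
Real GDP 2011 (at 2005 prices) = 5.81·202 + 55.28·291 + 42.88·161 = 24163.78.
Deflator = Nominal/Real × 100 = 35225.40/24163.78 × 100 = 145.778.

145.78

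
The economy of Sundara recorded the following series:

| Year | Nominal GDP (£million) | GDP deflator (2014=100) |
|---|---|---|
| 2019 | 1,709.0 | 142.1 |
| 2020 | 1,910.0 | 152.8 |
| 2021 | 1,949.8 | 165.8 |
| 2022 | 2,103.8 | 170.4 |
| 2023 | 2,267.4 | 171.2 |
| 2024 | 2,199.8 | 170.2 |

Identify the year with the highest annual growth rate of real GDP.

2023

2020: real = 1910.0/1.528 = 1250.00; growth vs 2019 (1202.67) = 3.94%.
2021: real = 1949.8/1.658 = 1176.00; growth vs 2020 (1250.00) = -5.92%.
2022: real = 2103.8/1.704 = 1234.62; growth vs 2021 (1176.00) = 4.98%.
2023: real = 2267.4/1.712 = 1324.42; growth vs 2022 (1234.62) = 7.27%.
2024: real = 2199.8/1.702 = 1292.48; growth vs 2023 (1324.42) = -2.41%.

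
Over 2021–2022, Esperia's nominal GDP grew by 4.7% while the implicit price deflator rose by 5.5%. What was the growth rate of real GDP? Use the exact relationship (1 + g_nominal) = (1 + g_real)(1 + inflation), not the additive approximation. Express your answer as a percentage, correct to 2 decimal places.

-0.76%

(1 + g_nom) = (1 + g_real)(1 + π), so g_real = 1.0470 / 1.0550 − 1 = -0.00758.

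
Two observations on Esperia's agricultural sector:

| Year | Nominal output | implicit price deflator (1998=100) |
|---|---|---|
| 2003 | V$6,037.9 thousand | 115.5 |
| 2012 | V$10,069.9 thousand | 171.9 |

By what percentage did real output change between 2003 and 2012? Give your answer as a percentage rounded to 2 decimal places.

Real output 2003 = 6037.9 / 1.155 = 5227.62.
Real output 2012 = 10069.9 / 1.719 = 5858.00.
Real growth = 5858.00 / 5227.62 − 1 = 0.1206.

12.06%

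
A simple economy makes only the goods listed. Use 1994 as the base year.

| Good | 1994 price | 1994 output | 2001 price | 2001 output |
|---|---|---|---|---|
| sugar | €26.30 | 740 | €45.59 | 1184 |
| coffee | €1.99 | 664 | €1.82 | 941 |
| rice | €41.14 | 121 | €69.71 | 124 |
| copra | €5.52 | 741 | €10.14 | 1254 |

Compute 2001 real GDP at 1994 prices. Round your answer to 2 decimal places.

€45035.23

Real GDP 2001 = Σ (p_1994 × q_2001) = 26.30·1184 + 1.99·941 + 41.14·124 + 5.52·1254 = 45035.23.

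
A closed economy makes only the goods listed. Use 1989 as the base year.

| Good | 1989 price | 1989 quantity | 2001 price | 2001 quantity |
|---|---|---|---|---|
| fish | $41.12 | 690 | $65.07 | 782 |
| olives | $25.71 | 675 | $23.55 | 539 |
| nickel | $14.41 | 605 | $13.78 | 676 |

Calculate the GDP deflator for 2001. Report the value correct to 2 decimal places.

130.74

Nominal GDP 2001 = 65.07·782 + 23.55·539 + 13.78·676 = 72893.47.
Real GDP 2001 (at 1989 prices) = 41.12·782 + 25.71·539 + 14.41·676 = 55754.69.
Deflator = Nominal/Real × 100 = 72893.47/55754.69 × 100 = 130.740.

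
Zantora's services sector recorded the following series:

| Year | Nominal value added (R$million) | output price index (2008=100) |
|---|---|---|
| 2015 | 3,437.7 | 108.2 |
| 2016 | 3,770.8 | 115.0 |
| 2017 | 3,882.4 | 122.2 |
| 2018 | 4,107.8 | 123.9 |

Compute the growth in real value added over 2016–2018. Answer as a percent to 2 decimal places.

1.11%

Real value added 2016 = 3770.8/1.150 = 3278.96.
Real value added 2018 = 4107.8/1.239 = 3315.42.
Change = 3315.42/3278.96 − 1 = 0.0111.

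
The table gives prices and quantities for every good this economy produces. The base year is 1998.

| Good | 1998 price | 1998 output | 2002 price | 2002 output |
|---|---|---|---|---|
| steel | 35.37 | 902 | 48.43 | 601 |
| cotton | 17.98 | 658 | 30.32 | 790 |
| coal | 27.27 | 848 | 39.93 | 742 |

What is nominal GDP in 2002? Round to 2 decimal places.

82687.29

Nominal GDP 2002 = Σ (p_2002 × q_2002) = 48.43·601 + 30.32·790 + 39.93·742 = 82687.29.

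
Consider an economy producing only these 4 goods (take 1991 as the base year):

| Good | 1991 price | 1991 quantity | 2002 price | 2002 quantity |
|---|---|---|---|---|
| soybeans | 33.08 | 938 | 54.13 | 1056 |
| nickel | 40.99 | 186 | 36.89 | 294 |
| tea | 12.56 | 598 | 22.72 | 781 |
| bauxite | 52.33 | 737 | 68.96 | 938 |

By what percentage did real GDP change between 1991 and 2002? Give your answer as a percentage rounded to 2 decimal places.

24.96%

Real GDP 1991 = Nominal GDP 1991 = 33.08·938 + 40.99·186 + 12.56·598 + 52.33·737 = 84731.27.
Real GDP 2002 (at 1991 prices) = 33.08·1056 + 40.99·294 + 12.56·781 + 52.33·938 = 105878.44.
Real growth = 105878.44/84731.27 − 1 = 0.2496.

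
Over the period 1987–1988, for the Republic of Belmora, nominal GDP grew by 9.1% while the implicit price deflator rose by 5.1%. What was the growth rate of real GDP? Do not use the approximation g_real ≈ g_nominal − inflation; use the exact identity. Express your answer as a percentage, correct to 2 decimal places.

(1 + g_nom) = (1 + g_real)(1 + π), so g_real = 1.0910 / 1.0510 − 1 = 0.03806.

3.81%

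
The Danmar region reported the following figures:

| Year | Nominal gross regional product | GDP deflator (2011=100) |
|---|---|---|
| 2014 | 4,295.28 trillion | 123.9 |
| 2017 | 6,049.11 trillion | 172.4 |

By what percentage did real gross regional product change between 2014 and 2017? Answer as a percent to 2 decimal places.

1.21%

Real gross regional product 2014 = 4295.28 / 1.239 = 3466.73.
Real gross regional product 2017 = 6049.11 / 1.724 = 3508.76.
Real growth = 3508.76 / 3466.73 − 1 = 0.0121.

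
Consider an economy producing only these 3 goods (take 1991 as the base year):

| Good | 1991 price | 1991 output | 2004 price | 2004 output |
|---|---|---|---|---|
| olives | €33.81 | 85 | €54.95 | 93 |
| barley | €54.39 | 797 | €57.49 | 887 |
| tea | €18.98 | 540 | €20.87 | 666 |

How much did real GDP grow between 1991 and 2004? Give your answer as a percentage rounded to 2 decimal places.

13.38%

Real GDP 1991 = Nominal GDP 1991 = 33.81·85 + 54.39·797 + 18.98·540 = 56471.88.
Real GDP 2004 (at 1991 prices) = 33.81·93 + 54.39·887 + 18.98·666 = 64028.94.
Real growth = 64028.94/56471.88 − 1 = 0.1338.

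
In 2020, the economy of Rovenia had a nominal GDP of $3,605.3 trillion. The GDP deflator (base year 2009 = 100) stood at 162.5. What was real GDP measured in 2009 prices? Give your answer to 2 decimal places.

$2,218.65 trillion

Real GDP = Nominal / (GDP deflator/100) = 3605.3 / 1.625 = 2218.65.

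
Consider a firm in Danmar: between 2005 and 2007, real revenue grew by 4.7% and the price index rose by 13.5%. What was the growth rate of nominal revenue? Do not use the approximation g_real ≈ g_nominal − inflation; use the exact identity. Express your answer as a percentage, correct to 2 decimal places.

(1 + g_nom) = (1 + g_real)(1 + π) = 1.0470 × 1.1350 = 1.18835.

18.83%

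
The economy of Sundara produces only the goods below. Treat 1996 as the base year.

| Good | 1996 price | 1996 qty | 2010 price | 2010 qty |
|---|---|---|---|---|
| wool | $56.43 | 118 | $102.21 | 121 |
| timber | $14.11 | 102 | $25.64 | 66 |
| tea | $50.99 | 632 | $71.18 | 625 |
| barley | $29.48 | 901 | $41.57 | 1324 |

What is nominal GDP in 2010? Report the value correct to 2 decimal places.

$113585.83

Nominal GDP 2010 = Σ (p_2010 × q_2010) = 102.21·121 + 25.64·66 + 71.18·625 + 41.57·1324 = 113585.83.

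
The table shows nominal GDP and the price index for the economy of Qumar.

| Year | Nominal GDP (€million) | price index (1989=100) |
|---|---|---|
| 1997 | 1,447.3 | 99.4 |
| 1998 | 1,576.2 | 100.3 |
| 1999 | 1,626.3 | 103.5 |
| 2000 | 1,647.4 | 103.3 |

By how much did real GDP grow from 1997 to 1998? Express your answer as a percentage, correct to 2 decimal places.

7.93%

Real GDP 1997 = 1447.3/0.994 = 1456.04.
Real GDP 1998 = 1576.2/1.003 = 1571.49.
Change = 1571.49/1456.04 − 1 = 0.0793.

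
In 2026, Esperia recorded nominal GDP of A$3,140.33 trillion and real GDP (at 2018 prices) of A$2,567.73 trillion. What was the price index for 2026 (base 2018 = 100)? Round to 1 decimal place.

price index = (Nominal / Real) × 100 = 3140.33 / 2567.73 × 100 = 122.30.

122.3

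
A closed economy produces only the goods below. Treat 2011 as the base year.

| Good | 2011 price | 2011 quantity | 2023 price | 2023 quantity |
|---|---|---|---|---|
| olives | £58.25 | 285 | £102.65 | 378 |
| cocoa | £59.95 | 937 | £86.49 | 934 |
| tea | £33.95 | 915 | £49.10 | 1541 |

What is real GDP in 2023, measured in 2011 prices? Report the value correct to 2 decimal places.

Real GDP 2023 = Σ (p_2011 × q_2023) = 58.25·378 + 59.95·934 + 33.95·1541 = 130328.75.

£130328.75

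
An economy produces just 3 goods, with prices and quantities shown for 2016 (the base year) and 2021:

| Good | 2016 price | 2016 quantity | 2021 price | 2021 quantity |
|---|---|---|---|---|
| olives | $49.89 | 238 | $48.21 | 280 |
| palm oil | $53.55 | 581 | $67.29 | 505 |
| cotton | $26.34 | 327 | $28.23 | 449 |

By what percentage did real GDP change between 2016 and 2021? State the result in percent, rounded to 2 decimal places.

2.40%

Real GDP 2016 = Nominal GDP 2016 = 49.89·238 + 53.55·581 + 26.34·327 = 51599.55.
Real GDP 2021 (at 2016 prices) = 49.89·280 + 53.55·505 + 26.34·449 = 52838.61.
Real growth = 52838.61/51599.55 − 1 = 0.0240.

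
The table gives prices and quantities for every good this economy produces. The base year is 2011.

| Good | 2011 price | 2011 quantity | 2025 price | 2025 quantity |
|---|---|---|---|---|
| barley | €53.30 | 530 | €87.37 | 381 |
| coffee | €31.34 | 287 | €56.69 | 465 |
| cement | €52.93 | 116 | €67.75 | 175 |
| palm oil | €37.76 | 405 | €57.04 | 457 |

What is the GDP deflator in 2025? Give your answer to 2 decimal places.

158.91

Nominal GDP 2025 = 87.37·381 + 56.69·465 + 67.75·175 + 57.04·457 = 97572.35.
Real GDP 2025 (at 2011 prices) = 53.30·381 + 31.34·465 + 52.93·175 + 37.76·457 = 61399.47.
Deflator = Nominal/Real × 100 = 97572.35/61399.47 × 100 = 158.914.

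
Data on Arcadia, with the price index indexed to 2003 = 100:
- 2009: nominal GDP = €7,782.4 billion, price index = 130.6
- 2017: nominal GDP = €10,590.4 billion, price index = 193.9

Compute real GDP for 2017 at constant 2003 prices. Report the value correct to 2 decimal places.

€5,461.78 billion

Real GDP = Nominal / (price index/100) = 10590.4 / 1.939 = 5461.78.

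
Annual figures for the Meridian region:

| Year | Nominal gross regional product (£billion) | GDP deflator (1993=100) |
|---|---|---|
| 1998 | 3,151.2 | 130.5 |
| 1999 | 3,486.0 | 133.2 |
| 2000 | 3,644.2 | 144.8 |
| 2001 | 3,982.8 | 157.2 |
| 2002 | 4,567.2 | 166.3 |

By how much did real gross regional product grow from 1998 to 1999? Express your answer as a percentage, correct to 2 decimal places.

Real gross regional product 1998 = 3151.2/1.305 = 2414.71.
Real gross regional product 1999 = 3486.0/1.332 = 2617.12.
Change = 2617.12/2414.71 − 1 = 0.0838.

8.38%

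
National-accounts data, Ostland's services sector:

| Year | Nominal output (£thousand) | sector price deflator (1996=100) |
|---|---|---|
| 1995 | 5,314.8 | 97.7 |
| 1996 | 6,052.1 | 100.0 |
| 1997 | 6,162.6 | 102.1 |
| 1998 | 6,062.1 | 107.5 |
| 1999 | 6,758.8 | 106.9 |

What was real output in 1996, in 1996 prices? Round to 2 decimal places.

Real output 1996 = 6052.1 / 1.000 = 6052.10.

£6,052.10 thousand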